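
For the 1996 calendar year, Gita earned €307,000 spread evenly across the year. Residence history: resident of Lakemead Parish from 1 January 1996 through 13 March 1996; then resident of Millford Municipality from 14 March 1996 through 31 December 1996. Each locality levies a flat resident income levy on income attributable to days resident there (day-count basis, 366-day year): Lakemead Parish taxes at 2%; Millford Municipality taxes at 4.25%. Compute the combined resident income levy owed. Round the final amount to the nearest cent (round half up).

€11,669.77

Lakemead Parish, 1 January – 13 March 1996: 73 days → €307,000 × 2% × 73/366 = €1,224.6448
Millford Municipality, 14 March – 31 December 1996: 293 days → €307,000 × 4.25% × 293/366 = €10,445.1298
Total = €11,669.7746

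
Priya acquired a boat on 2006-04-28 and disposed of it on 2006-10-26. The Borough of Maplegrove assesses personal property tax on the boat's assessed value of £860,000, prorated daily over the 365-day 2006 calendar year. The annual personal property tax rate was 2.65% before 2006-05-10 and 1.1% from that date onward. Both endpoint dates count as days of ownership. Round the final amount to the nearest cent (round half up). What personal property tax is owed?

2006-04-28 to 2006-05-09: 12 days at 2.65% → £860,000 × 2.65% × 12/365 = £749.2603
2006-05-10 to 2006-10-26: 170 days at 1.1% → £860,000 × 1.1% × 170/365 = £4,406.0274
Total = £5,155.2877

£5,155.29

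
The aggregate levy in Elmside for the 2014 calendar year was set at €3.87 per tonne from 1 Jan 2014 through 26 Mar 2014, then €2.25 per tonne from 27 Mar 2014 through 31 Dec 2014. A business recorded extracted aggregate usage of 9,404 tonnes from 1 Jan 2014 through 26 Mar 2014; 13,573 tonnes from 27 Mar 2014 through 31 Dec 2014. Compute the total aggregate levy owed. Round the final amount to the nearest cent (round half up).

€66,932.73

1 Jan – 26 Mar 2014: 9,404 tonnes at €3.87/tonne → €36,393.48
27 Mar – 31 Dec 2014: 13,573 tonnes at €2.25/tonne → €30,539.25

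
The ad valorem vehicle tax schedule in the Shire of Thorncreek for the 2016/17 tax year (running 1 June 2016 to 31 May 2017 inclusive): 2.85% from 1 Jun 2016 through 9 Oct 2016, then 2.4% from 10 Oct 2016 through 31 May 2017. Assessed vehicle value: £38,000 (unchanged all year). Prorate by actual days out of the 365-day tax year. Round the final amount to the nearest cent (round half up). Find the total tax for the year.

£973.37

1 Jun – 9 Oct 2016: 131 days at 2.85% → £38,000 × 2.85% × 131/365 = £388.6932
10 Oct 2016 – 31 May 2017: 234 days at 2.4% → £38,000 × 2.4% × 234/365 = £584.6795
Total = £973.3726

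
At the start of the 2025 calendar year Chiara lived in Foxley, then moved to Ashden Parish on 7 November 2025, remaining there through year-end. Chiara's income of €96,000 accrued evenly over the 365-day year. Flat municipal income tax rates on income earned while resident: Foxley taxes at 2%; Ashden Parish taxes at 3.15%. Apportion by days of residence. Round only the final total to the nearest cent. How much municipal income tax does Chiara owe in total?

Foxley, 1 January – 6 November 2025: 310 days → €96,000 × 2% × 310/365 = €1,630.6849
Ashden Parish, 7 November – 31 December 2025: 55 days → €96,000 × 3.15% × 55/365 = €455.6712
Total = €2,086.3562

€2,086.36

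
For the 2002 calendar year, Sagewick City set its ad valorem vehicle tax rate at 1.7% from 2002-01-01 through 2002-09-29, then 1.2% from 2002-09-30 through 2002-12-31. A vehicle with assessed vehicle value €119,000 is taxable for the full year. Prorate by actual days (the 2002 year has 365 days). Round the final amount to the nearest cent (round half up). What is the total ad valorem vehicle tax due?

2002-01-01 to 2002-09-29: 272 days at 1.7% → €119,000 × 1.7% × 272/365 = €1,507.5507
2002-09-30 to 2002-12-31: 93 days at 1.2% → €119,000 × 1.2% × 93/365 = €363.8466
Total = €1,871.3973

€1,871.40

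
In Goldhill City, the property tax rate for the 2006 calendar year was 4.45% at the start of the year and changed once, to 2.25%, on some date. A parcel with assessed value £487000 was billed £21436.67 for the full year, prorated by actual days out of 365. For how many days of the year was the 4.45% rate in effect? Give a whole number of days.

357 days

Let d = days at the first rate; then 365 − d days at the second rate.
£487000 × [4.45%·d + 2.25%·(365−d)] / 365 = £21436.67
Solving gives d = 357, so the new rate took effect on December 24, 2006.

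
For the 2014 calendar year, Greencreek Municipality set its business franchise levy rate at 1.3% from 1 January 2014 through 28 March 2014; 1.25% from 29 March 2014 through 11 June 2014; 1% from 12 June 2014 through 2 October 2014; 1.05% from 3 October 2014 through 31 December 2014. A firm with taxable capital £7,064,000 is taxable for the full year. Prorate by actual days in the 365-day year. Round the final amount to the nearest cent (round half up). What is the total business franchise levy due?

1 January – 28 March 2014: 87 days at 1.3% → £7,064,000 × 1.3% × 87/365 = £21,888.7233
29 March – 11 June 2014: 75 days at 1.25% → £7,064,000 × 1.25% × 75/365 = £18,143.8356
12 June – 2 October 2014: 113 days at 1% → £7,064,000 × 1% × 113/365 = £21,869.3699
3 October – 31 December 2014: 90 days at 1.05% → £7,064,000 × 1.05% × 90/365 = £18,288.9863
Total = £80,190.9151

£80,190.92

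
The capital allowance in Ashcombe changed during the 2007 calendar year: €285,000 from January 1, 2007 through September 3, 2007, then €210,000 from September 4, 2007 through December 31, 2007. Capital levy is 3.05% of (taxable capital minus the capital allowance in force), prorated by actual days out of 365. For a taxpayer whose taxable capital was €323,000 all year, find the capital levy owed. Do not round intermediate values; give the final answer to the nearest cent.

January 1 – September 3, 2007: 246 days, exemption €285,000 → (€323,000 − €285,000) × 3.05% × 246/365 = €781.1342
September 4 – December 31, 2007: 119 days, exemption €210,000 → (€323,000 − €210,000) × 3.05% × 119/365 = €1,123.6534
Total = €1,904.7877

€1,904.79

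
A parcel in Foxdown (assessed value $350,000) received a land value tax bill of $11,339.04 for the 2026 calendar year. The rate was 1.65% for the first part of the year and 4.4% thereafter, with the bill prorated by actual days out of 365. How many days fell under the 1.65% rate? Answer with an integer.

154 days

Let d = days at the first rate; then 365 − d days at the second rate.
$350,000 × [1.65%·d + 4.4%·(365−d)] / 365 = $11,339.04
Solving gives d = 154, so the new rate took effect on 4 Jun 2026.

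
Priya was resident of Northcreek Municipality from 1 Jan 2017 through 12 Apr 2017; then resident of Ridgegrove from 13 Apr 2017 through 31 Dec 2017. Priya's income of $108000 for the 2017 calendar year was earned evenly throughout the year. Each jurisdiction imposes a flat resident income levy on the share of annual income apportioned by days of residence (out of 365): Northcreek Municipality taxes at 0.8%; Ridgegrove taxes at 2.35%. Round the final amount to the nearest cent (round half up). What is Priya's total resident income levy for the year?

$2070.20

Northcreek Municipality, 1 Jan – 12 Apr 2017: 102 days → $108000 × 0.8% × 102/365 = $241.4466
Ridgegrove, 13 Apr – 31 Dec 2017: 263 days → $108000 × 2.35% × 263/365 = $1828.7507
Total = $2070.1973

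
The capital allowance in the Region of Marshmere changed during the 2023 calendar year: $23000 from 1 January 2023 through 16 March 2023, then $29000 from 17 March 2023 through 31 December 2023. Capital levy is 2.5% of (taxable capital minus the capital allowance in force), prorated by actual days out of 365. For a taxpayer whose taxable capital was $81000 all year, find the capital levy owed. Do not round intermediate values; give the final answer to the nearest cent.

$1330.82

1 January – 16 March 2023: 75 days, exemption $23000 → ($81000 − $23000) × 2.5% × 75/365 = $297.9452
17 March – 31 December 2023: 290 days, exemption $29000 → ($81000 − $29000) × 2.5% × 290/365 = $1032.8767
Total = $1330.8219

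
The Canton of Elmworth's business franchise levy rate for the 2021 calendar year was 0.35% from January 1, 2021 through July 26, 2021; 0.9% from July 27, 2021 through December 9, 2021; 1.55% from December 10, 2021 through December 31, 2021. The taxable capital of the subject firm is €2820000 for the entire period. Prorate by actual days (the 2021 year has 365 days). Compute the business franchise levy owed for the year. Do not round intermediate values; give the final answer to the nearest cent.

January 1 – July 26, 2021: 207 days at 0.35% → €2820000 × 0.35% × 207/365 = €5597.5068
July 27 – December 9, 2021: 136 days at 0.9% → €2820000 × 0.9% × 136/365 = €9456.6575
December 10 – December 31, 2021: 22 days at 1.55% → €2820000 × 1.55% × 22/365 = €2634.5753
Total = €17688.7397

€17688.74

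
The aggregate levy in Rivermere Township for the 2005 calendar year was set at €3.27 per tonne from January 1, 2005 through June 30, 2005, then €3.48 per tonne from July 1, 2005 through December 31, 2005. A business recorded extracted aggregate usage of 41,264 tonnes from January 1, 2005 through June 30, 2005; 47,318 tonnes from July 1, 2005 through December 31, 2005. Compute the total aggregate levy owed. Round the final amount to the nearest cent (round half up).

January 1 – June 30, 2005: 41,264 tonnes at €3.27/tonne → €134,933.28
July 1 – December 31, 2005: 47,318 tonnes at €3.48/tonne → €164,666.64

€299,599.92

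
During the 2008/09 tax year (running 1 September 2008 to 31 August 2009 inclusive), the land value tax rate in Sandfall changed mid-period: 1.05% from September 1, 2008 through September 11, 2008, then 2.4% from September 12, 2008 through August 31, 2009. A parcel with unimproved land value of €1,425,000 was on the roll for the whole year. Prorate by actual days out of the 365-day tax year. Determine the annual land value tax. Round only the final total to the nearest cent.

€33,620.24

September 1 – September 11, 2008: 11 days at 1.05% → €1,425,000 × 1.05% × 11/365 = €450.9247
September 12, 2008 – August 31, 2009: 354 days at 2.4% → €1,425,000 × 2.4% × 354/365 = €33,169.3151
Total = €33,620.2397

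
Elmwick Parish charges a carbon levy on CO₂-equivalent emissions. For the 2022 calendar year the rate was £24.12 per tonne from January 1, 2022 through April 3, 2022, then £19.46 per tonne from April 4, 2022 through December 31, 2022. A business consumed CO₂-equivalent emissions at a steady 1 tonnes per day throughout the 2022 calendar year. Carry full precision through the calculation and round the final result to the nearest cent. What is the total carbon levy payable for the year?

£7536.28

January 1 – April 3, 2022: 93 days × 1 tonnes/day = 93 tonnes at £24.12/tonne → £2243.16
April 4 – December 31, 2022: 272 days × 1 tonnes/day = 272 tonnes at £19.46/tonne → £5293.12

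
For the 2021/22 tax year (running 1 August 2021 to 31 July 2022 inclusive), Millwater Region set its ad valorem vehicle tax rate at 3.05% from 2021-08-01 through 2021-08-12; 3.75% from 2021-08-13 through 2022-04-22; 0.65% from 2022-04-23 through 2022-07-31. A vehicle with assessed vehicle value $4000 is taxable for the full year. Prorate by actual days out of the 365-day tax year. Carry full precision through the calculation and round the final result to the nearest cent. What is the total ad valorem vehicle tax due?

$115.11

2021-08-01 to 2021-08-12: 12 days at 3.05% → $4000 × 3.05% × 12/365 = $4.0110
2021-08-13 to 2022-04-22: 253 days at 3.75% → $4000 × 3.75% × 253/365 = $103.9726
2022-04-23 to 2022-07-31: 100 days at 0.65% → $4000 × 0.65% × 100/365 = $7.1233
Total = $115.1068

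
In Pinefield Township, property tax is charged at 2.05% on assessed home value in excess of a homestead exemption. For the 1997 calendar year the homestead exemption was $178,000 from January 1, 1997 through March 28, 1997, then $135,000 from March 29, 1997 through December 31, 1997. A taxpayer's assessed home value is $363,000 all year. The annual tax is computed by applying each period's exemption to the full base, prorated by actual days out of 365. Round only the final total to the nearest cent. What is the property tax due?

$4,463.89

January 1 – March 28, 1997: 87 days, exemption $178,000 → ($363,000 − $178,000) × 2.05% × 87/365 = $903.9658
March 29 – December 31, 1997: 278 days, exemption $135,000 → ($363,000 − $135,000) × 2.05% × 278/365 = $3,559.9233
Total = $4,463.8890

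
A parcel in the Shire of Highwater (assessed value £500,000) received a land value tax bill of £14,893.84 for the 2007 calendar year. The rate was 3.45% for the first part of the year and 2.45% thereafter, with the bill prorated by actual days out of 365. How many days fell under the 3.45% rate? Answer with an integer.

Let d = days at the first rate; then 365 − d days at the second rate.
£500,000 × [3.45%·d + 2.45%·(365−d)] / 365 = £14,893.84
Solving gives d = 193, so the new rate took effect on July 13, 2007.

193 days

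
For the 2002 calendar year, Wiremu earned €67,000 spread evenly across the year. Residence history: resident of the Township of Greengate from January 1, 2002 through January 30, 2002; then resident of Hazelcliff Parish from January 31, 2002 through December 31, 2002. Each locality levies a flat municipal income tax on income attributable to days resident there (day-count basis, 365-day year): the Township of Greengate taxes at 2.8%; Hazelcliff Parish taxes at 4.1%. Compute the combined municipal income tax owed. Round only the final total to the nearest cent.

The Township of Greengate, January 1 – January 30, 2002: 30 days → €67,000 × 2.8% × 30/365 = €154.1918
Hazelcliff Parish, January 31 – December 31, 2002: 335 days → €67,000 × 4.1% × 335/365 = €2,521.2192
Total = €2,675.4110

€2,675.41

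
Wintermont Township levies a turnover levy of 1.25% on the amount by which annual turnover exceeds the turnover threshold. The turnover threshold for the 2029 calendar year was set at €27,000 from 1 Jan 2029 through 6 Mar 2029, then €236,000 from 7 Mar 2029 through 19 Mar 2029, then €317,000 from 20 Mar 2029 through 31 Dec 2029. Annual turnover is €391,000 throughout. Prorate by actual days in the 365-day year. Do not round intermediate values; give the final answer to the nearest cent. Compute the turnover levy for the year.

€1,606.61

1 Jan – 6 Mar 2029: 65 days, exemption €27,000 → (€391,000 − €27,000) × 1.25% × 65/365 = €810.2740
7 Mar – 19 Mar 2029: 13 days, exemption €236,000 → (€391,000 − €236,000) × 1.25% × 13/365 = €69.0068
20 Mar – 31 Dec 2029: 287 days, exemption €317,000 → (€391,000 − €317,000) × 1.25% × 287/365 = €727.3288
Total = €1,606.6096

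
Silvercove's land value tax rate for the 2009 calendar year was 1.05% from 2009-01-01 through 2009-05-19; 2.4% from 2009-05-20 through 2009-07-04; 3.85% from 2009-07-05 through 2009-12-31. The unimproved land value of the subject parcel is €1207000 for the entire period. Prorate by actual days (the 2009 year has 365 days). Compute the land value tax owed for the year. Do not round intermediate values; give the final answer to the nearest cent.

2009-01-01 to 2009-05-19: 139 days at 1.05% → €1207000 × 1.05% × 139/365 = €4826.3466
2009-05-20 to 2009-07-04: 46 days at 2.4% → €1207000 × 2.4% × 46/365 = €3650.7616
2009-07-05 to 2009-12-31: 180 days at 3.85% → €1207000 × 3.85% × 180/365 = €22916.4658
Total = €31393.5740

€31393.57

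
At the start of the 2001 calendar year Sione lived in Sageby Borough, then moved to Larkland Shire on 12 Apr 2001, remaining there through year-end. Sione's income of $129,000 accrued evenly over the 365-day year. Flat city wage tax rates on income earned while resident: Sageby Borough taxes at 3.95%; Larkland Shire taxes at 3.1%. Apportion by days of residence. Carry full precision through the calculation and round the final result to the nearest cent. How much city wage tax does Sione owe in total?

$4,302.42

Sageby Borough, 1 Jan – 11 Apr 2001: 101 days → $129,000 × 3.95% × 101/365 = $1,409.9877
Larkland Shire, 12 Apr – 31 Dec 2001: 264 days → $129,000 × 3.1% × 264/365 = $2,892.4274
Total = $4,302.4151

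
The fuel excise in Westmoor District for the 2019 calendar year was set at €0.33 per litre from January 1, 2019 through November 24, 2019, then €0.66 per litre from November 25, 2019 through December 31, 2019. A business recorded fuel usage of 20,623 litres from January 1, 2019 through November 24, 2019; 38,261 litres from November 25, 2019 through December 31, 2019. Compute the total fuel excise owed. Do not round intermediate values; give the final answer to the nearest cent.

€32057.85

January 1 – November 24, 2019: 20,623 litres at €0.33/litre → €6805.59
November 25 – December 31, 2019: 38,261 litres at €0.66/litre → €25252.26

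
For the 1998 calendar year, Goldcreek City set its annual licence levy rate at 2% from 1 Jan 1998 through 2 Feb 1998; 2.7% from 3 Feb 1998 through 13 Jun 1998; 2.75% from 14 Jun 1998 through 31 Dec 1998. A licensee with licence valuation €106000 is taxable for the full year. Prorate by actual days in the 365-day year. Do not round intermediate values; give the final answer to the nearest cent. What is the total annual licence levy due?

1 Jan – 2 Feb 1998: 33 days at 2% → €106000 × 2% × 33/365 = €191.6712
3 Feb – 13 Jun 1998: 131 days at 2.7% → €106000 × 2.7% × 131/365 = €1027.1836
14 Jun – 31 Dec 1998: 201 days at 2.75% → €106000 × 2.75% × 201/365 = €1605.2466
Total = €2824.1014

€2824.10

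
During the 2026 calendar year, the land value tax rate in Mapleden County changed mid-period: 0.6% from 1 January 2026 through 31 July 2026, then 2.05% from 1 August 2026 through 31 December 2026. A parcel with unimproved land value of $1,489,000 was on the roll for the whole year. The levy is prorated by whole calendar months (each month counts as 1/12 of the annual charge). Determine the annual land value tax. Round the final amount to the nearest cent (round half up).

$17,930.04

1 January – 31 July 2026: 7 months at 0.6% → $1,489,000 × 0.6% × 7/12 = $5,211.5000
1 August – 31 December 2026: 5 months at 2.05% → $1,489,000 × 2.05% × 5/12 = $12,718.5417
Total = $17,930.0417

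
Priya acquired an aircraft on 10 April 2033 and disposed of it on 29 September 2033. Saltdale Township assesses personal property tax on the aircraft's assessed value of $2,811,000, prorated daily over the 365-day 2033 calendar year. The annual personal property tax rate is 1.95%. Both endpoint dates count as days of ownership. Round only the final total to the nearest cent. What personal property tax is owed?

$25,980.57

Days held (10 April – 29 September 2033): 173 out of 365
Tax = $2,811,000 × 1.95% × 173/365 = $25,980.5712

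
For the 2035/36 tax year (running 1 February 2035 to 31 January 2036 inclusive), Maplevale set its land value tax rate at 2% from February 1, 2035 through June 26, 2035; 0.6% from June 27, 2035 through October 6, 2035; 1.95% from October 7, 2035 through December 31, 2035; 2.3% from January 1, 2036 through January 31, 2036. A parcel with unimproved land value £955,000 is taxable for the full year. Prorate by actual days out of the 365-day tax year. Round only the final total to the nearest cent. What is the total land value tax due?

February 1 – June 26, 2035: 146 days at 2% → £955,000 × 2% × 146/365 = £7,640.0000
June 27 – October 6, 2035: 102 days at 0.6% → £955,000 × 0.6% × 102/365 = £1,601.2603
October 7 – December 31, 2035: 86 days at 1.95% → £955,000 × 1.95% × 86/365 = £4,387.7671
January 1 – January 31, 2036: 31 days at 2.3% → £955,000 × 2.3% × 31/365 = £1,865.5205
Total = £15,494.5479

£15,494.55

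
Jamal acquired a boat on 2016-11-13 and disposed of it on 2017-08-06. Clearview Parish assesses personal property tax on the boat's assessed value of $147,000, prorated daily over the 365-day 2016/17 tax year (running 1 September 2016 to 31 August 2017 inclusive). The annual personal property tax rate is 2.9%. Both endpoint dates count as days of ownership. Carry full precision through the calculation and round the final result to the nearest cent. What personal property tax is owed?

Days held (2016-11-13 to 2017-08-06): 267 out of 365
Tax = $147,000 × 2.9% × 267/365 = $3,118.4137

$3,118.41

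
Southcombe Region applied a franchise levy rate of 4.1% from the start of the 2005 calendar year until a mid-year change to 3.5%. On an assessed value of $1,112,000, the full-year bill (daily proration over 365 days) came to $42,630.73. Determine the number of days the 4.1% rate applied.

Let d = days at the first rate; then 365 − d days at the second rate.
$1,112,000 × [4.1%·d + 3.5%·(365−d)] / 365 = $42,630.73
Solving gives d = 203, so the new rate took effect on July 23, 2005.

203 days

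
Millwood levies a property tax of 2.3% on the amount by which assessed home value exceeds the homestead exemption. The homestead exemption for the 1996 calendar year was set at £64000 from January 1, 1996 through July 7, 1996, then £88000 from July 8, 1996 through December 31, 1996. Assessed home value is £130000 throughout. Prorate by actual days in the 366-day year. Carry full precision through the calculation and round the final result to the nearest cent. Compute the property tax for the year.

January 1 – July 7, 1996: 189 days, exemption £64000 → (£130000 − £64000) × 2.3% × 189/366 = £783.8852
July 8 – December 31, 1996: 177 days, exemption £88000 → (£130000 − £88000) × 2.3% × 177/366 = £467.1639
Total = £1251.0492

£1251.05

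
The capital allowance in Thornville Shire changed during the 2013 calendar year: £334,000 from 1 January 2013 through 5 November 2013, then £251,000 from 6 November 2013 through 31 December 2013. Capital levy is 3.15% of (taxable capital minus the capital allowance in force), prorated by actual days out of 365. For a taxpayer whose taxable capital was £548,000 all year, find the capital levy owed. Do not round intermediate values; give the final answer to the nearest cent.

£7,142.13

1 January – 5 November 2013: 309 days, exemption £334,000 → (£548,000 − £334,000) × 3.15% × 309/365 = £5,706.7644
6 November – 31 December 2013: 56 days, exemption £251,000 → (£548,000 − £251,000) × 3.15% × 56/365 = £1,435.3644
Total = £7,142.1288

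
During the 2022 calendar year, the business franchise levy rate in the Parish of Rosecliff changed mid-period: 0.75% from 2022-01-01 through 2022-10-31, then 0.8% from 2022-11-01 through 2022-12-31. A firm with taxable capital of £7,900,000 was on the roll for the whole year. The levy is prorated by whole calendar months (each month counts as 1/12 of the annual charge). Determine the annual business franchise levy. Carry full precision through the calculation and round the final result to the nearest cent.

2022-01-01 to 2022-10-31: 10 months at 0.75% → £7,900,000 × 0.75% × 10/12 = £49,375.0000
2022-11-01 to 2022-12-31: 2 months at 0.8% → £7,900,000 × 0.8% × 2/12 = £10,533.3333
Total = £59,908.3333

£59,908.33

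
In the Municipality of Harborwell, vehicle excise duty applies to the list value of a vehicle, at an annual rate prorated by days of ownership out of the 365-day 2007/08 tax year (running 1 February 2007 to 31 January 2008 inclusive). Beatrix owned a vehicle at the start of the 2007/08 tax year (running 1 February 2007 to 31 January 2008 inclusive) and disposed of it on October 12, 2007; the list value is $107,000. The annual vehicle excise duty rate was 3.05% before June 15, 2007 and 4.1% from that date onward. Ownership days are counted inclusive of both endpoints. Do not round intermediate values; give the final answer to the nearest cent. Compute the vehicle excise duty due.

$2,640.41

February 1 – June 14, 2007: 134 days at 3.05% → $107,000 × 3.05% × 134/365 = $1,198.1068
June 15 – October 12, 2007: 120 days at 4.1% → $107,000 × 4.1% × 120/365 = $1,442.3014
Total = $2,640.4082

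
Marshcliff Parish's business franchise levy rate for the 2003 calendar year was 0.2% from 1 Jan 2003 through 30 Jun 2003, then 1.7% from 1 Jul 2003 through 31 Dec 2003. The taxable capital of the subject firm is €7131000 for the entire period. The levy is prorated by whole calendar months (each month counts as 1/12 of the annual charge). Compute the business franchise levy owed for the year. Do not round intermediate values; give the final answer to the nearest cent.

1 Jan – 30 Jun 2003: 6 months at 0.2% → €7131000 × 0.2% × 6/12 = €7131.0000
1 Jul – 31 Dec 2003: 6 months at 1.7% → €7131000 × 1.7% × 6/12 = €60613.5000
Total = €67744.5000

€67744.50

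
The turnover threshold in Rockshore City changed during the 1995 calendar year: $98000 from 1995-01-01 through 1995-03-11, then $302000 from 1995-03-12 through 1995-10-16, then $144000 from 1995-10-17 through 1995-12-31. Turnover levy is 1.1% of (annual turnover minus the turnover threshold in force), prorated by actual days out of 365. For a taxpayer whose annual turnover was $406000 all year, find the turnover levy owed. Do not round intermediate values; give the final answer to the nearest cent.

1995-01-01 to 1995-03-11: 70 days, exemption $98000 → ($406000 − $98000) × 1.1% × 70/365 = $649.7534
1995-03-12 to 1995-10-16: 219 days, exemption $302000 → ($406000 − $302000) × 1.1% × 219/365 = $686.4000
1995-10-17 to 1995-12-31: 76 days, exemption $144000 → ($406000 − $144000) × 1.1% × 76/365 = $600.0877
Total = $1936.2411

$1936.24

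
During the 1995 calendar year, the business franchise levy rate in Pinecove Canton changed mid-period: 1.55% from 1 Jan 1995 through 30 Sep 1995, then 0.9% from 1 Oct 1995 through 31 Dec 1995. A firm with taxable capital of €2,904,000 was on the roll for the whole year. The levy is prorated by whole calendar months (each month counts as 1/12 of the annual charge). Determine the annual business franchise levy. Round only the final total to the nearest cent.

€40,293.00

1 Jan – 30 Sep 1995: 9 months at 1.55% → €2,904,000 × 1.55% × 9/12 = €33,759.0000
1 Oct – 31 Dec 1995: 3 months at 0.9% → €2,904,000 × 0.9% × 3/12 = €6,534.0000
Total = €40,293.0000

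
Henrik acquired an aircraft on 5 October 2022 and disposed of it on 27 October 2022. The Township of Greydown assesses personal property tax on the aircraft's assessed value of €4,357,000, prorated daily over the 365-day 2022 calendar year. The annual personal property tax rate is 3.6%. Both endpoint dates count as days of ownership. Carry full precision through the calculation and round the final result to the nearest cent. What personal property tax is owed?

Days held (5 October – 27 October 2022): 23 out of 365
Tax = €4,357,000 × 3.6% × 23/365 = €9,883.8247

€9,883.82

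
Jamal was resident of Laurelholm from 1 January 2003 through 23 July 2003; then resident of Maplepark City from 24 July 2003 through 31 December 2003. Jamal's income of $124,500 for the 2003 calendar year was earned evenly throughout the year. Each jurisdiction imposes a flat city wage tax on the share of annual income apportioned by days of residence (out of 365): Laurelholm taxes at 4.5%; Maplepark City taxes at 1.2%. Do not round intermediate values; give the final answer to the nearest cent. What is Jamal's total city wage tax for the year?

$3,790.26

Laurelholm, 1 January – 23 July 2003: 204 days → $124,500 × 4.5% × 204/365 = $3,131.2603
Maplepark City, 24 July – 31 December 2003: 161 days → $124,500 × 1.2% × 161/365 = $658.9973
Total = $3,790.2575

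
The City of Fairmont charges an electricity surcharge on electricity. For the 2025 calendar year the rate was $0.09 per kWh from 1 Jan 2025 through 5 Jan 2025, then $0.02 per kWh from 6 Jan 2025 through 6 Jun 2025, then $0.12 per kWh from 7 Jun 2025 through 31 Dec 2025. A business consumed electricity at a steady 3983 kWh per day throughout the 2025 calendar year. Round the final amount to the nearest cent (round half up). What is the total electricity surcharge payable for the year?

$113316.35

1 Jan – 5 Jan 2025: 5 days × 3983 kWh/day = 19,915 kWh at $0.09/kWh → $1792.35
6 Jan – 6 Jun 2025: 152 days × 3983 kWh/day = 605,416 kWh at $0.02/kWh → $12108.32
7 Jun – 31 Dec 2025: 208 days × 3983 kWh/day = 828,464 kWh at $0.12/kWh → $99415.68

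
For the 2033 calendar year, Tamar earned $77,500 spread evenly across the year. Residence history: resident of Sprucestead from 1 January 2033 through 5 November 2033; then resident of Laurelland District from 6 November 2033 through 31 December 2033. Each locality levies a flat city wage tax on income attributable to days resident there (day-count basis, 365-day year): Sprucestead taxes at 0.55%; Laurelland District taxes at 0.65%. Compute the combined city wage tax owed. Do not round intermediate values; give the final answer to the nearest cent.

$438.14

Sprucestead, 1 January – 5 November 2033: 309 days → $77,500 × 0.55% × 309/365 = $360.8527
Laurelland District, 6 November – 31 December 2033: 56 days → $77,500 × 0.65% × 56/365 = $77.2877
Total = $438.1404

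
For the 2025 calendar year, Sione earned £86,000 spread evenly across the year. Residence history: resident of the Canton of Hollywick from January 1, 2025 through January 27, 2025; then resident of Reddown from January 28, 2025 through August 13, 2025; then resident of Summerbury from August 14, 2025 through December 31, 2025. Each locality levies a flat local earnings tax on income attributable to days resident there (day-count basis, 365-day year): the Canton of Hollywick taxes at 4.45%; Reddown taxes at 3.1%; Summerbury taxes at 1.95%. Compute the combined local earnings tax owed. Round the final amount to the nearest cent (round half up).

£2,372.54

The Canton of Hollywick, January 1 – January 27, 2025: 27 days → £86,000 × 4.45% × 27/365 = £283.0932
Reddown, January 28 – August 13, 2025: 198 days → £86,000 × 3.1% × 198/365 = £1,446.2137
Summerbury, August 14 – December 31, 2025: 140 days → £86,000 × 1.95% × 140/365 = £643.2329
Total = £2,372.5397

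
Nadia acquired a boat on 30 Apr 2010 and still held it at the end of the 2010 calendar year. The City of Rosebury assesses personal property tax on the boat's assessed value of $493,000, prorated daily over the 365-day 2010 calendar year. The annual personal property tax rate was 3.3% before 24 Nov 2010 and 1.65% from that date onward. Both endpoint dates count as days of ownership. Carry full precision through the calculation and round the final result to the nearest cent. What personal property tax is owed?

30 Apr – 23 Nov 2010: 208 days at 3.3% → $493,000 × 3.3% × 208/365 = $9,271.1014
24 Nov – 31 Dec 2010: 38 days at 1.65% → $493,000 × 1.65% × 38/365 = $846.8795
Total = $10,117.9808

$10,117.98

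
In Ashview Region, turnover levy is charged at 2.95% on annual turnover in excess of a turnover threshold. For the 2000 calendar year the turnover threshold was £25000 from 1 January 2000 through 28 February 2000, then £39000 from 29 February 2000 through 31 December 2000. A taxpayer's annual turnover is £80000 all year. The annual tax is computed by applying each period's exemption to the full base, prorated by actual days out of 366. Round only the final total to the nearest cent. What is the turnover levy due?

£1276.08

1 January – 28 February 2000: 59 days, exemption £25000 → (£80000 − £25000) × 2.95% × 59/366 = £261.5505
29 February – 31 December 2000: 307 days, exemption £39000 → (£80000 − £39000) × 2.95% × 307/366 = £1014.5260
Total = £1276.0765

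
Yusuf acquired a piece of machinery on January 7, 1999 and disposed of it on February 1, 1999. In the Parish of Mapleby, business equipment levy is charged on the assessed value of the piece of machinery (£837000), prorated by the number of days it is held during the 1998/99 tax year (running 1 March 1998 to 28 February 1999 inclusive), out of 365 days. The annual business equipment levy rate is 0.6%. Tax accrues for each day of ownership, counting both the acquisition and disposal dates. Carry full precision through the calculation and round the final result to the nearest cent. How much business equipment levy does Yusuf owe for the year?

£357.73

Days held (January 7 – February 1, 1999): 26 out of 365
Tax = £837000 × 0.6% × 26/365 = £357.7315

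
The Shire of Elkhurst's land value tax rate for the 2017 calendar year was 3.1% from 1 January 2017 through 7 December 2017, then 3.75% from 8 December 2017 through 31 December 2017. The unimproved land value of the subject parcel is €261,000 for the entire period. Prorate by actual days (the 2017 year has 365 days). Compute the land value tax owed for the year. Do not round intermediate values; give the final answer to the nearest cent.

1 January – 7 December 2017: 341 days at 3.1% → €261,000 × 3.1% × 341/365 = €7,558.9890
8 December – 31 December 2017: 24 days at 3.75% → €261,000 × 3.75% × 24/365 = €643.5616
Total = €8,202.5507

€8,202.55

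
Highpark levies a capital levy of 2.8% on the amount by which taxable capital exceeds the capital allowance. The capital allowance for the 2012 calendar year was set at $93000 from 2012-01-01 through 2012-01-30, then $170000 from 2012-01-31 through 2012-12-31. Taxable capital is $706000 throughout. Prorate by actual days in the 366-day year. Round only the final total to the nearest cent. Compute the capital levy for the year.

2012-01-01 to 2012-01-30: 30 days, exemption $93000 → ($706000 − $93000) × 2.8% × 30/366 = $1406.8852
2012-01-31 to 2012-12-31: 336 days, exemption $170000 → ($706000 − $170000) × 2.8% × 336/366 = $13777.8361
Total = $15184.7213

$15184.72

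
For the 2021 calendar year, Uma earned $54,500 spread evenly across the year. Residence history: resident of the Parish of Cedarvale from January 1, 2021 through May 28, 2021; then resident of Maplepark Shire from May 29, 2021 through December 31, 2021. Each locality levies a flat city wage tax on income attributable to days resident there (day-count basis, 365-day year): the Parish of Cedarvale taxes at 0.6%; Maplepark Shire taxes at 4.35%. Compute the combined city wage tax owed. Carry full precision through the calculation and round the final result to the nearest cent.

$1,542.05

The Parish of Cedarvale, January 1 – May 28, 2021: 148 days → $54,500 × 0.6% × 148/365 = $132.5918
Maplepark Shire, May 29 – December 31, 2021: 217 days → $54,500 × 4.35% × 217/365 = $1,409.4596
Total = $1,542.0514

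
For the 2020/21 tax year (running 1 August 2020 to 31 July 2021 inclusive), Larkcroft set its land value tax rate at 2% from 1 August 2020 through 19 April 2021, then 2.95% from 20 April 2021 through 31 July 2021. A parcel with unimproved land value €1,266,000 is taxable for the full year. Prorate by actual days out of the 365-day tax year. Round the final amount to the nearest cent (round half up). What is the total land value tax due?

€28,713.92

1 August 2020 – 19 April 2021: 262 days at 2% → €1,266,000 × 2% × 262/365 = €18,174.9041
20 April – 31 July 2021: 103 days at 2.95% → €1,266,000 × 2.95% × 103/365 = €10,539.0164
Total = €28,713.9205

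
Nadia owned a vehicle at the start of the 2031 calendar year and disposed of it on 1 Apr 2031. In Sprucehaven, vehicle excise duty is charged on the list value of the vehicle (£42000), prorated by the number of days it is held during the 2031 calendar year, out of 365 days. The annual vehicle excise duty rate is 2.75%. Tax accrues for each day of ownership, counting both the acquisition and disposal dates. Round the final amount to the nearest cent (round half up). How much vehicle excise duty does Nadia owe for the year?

£287.96

Days held (1 Jan – 1 Apr 2031): 91 out of 365
Tax = £42000 × 2.75% × 91/365 = £287.9589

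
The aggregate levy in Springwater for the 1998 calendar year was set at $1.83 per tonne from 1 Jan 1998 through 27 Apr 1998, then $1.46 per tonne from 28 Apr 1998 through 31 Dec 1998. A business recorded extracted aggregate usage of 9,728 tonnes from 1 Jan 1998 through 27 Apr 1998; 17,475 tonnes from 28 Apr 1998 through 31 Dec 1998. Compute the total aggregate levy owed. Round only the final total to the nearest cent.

$43,315.74

1 Jan – 27 Apr 1998: 9,728 tonnes at $1.83/tonne → $17,802.24
28 Apr – 31 Dec 1998: 17,475 tonnes at $1.46/tonne → $25,513.50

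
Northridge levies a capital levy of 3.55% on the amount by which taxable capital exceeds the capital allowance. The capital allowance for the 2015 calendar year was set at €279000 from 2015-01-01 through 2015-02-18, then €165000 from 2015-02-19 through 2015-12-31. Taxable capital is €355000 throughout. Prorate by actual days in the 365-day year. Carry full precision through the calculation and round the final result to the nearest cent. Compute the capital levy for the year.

2015-01-01 to 2015-02-18: 49 days, exemption €279000 → (€355000 − €279000) × 3.55% × 49/365 = €362.1973
2015-02-19 to 2015-12-31: 316 days, exemption €165000 → (€355000 − €165000) × 3.55% × 316/365 = €5839.5068
Total = €6201.7041

€6201.70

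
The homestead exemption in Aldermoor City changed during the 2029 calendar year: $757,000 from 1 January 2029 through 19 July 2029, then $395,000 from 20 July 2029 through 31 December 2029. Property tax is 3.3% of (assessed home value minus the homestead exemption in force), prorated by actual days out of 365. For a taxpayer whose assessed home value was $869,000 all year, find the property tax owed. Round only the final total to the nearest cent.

$9,096.25

1 January – 19 July 2029: 200 days, exemption $757,000 → ($869,000 − $757,000) × 3.3% × 200/365 = $2,025.2055
20 July – 31 December 2029: 165 days, exemption $395,000 → ($869,000 − $395,000) × 3.3% × 165/365 = $7,071.0411
Total = $9,096.2466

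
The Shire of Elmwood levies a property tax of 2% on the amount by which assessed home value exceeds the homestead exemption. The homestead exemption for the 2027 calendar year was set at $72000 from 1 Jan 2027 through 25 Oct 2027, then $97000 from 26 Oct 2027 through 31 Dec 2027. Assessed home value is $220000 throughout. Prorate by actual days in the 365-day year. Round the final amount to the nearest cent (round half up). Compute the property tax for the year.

$2868.22

1 Jan – 25 Oct 2027: 298 days, exemption $72000 → ($220000 − $72000) × 2% × 298/365 = $2416.6575
26 Oct – 31 Dec 2027: 67 days, exemption $97000 → ($220000 − $97000) × 2% × 67/365 = $451.5616
Total = $2868.2192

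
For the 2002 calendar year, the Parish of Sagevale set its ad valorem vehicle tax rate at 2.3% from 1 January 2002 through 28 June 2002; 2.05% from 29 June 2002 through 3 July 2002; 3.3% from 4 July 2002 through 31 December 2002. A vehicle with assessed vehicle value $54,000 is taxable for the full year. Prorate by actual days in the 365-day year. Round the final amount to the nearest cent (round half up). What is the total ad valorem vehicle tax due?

$1,507.93

1 January – 28 June 2002: 179 days at 2.3% → $54,000 × 2.3% × 179/365 = $609.0904
29 June – 3 July 2002: 5 days at 2.05% → $54,000 × 2.05% × 5/365 = $15.1644
4 July – 31 December 2002: 181 days at 3.3% → $54,000 × 3.3% × 181/365 = $883.6767
Total = $1,507.9315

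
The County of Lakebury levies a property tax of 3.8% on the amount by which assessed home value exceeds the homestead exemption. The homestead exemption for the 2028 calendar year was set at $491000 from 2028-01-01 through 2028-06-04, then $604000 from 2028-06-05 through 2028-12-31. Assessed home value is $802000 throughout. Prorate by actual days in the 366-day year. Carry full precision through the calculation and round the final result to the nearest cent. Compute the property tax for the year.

2028-01-01 to 2028-06-04: 156 days, exemption $491000 → ($802000 − $491000) × 3.8% × 156/366 = $5037.1803
2028-06-05 to 2028-12-31: 210 days, exemption $604000 → ($802000 − $604000) × 3.8% × 210/366 = $4317.0492
Total = $9354.2295

$9354.23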